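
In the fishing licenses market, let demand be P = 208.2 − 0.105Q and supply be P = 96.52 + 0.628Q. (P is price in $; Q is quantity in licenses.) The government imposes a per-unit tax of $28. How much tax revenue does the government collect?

$3196.51

Competitive equilibrium: 208.2 − 0.105Q = 96.52 + 0.628Q → Q* = 152.3602, P* = 192.2022.
With the tax, the buyer price exceeds the seller price by 28: (208.2 − 0.105Q) − (96.52 + 0.628Q) = 28 → Q' = 114.161.
Tax revenue = 28 × 114.161 = $3196.51.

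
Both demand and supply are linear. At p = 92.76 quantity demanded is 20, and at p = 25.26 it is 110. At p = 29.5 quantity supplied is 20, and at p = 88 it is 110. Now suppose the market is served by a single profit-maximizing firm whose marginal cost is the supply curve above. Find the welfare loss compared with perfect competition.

361.95

Demand slope = (25.26 − 92.76)/(110 − 20) = −0.75, so p = 107.76 − 0.75q.
Supply slope = (88 − 29.5)/(110 − 20) = 0.65, so p = 16.5 + 0.65q.
Competitive equilibrium: 107.76 − 0.75q = 16.5 + 0.65q → q* = 65.1857, p* = 58.8707.
Marginal revenue: MR = 107.76 − 1.5q. Set MR = MC: 107.76 − 1.5q = 16.5 + 0.65q → q_m = 42.4465.
Price p_m = 107.76 − 0.75·42.4465 = 75.9251; MC(q_m) = 16.5 + 0.65·42.4465 = 44.0902.
Competitive q* = 65.1857, so Δq = 22.7392; wedge = 75.9251 − 44.0902 = 31.8349.
DWL = ½ × 22.7392 × 31.8349 = 361.95.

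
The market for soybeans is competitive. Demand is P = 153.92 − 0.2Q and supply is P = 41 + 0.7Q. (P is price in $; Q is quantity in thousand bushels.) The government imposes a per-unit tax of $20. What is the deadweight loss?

Competitive equilibrium: 153.92 − 0.2Q = 41 + 0.7Q → Q* = 125.4667, P* = 128.8267.
With the tax, the buyer price exceeds the seller price by 20: (153.92 − 0.2Q) − (41 + 0.7Q) = 20 → Q' = 103.2444.
ΔQ = 125.4667 − 103.2444 = 22.2223; the wedge equals the tax, 20.
Deadweight loss = ½ × 22.2223 × 20 = $222.22 thousand.

$222.22 thousand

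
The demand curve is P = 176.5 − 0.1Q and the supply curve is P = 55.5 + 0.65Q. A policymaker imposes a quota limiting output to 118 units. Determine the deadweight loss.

704.17

Competitive equilibrium: 176.5 − 0.1Q = 55.5 + 0.65Q → Q* = 161.3333, P* = 160.3667.
At Q = 118: demand price = 176.5 − 0.1·118 = 164.7; supply price = 55.5 + 0.65·118 = 132.2.
ΔQ = 161.3333 − 118 = 43.3333; wedge = 164.7 − 132.2 = 32.5.
DWL = ½ × 43.3333 × 32.5 = 704.17.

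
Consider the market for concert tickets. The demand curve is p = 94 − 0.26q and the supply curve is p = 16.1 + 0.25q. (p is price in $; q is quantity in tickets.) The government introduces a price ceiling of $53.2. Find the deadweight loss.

Competitive equilibrium: 94 − 0.26q = 16.1 + 0.25q → q* = 152.7451, p* = 54.2863.
At the ceiling p = 53.2, quantity supplied = (53.2 − 16.1)/0.25 = 148.4.
Willingness to pay at q' = 148.4: 94 − 0.26·148.4 = 55.416.
Δq = 152.7451 − 148.4 = 4.3451; wedge = 55.416 − 53.2 = 2.216.
Welfare loss = ½ × 4.3451 × 2.216 = $4.81.

$4.81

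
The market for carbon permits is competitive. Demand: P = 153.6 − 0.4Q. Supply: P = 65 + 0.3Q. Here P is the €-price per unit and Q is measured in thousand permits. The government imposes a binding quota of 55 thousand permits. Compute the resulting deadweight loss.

€1792.86 thousand

Competitive equilibrium: 153.6 − 0.4Q = 65 + 0.3Q → Q* = 126.5714, P* = 102.9714.
At Q = 55: demand price = 153.6 − 0.4·55 = 131.6; supply price = 65 + 0.3·55 = 81.5.
ΔQ = 126.5714 − 55 = 71.5714; wedge = 131.6 − 81.5 = 50.1.
The triangle = ½ × 71.5714 × 50.1 = €1792.86 thousand.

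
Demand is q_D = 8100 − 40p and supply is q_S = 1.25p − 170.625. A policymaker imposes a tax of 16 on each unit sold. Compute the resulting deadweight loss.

155.15

In inverse form: demand p = 202.5 − 0.025q, supply p = 136.5 + 0.8q.
Competitive equilibrium: 202.5 − 0.025q = 136.5 + 0.8q → q* = 80, p* = 200.5.
With the tax, the buyer price exceeds the seller price by 16: (202.5 − 0.025q) − (136.5 + 0.8q) = 16 → q' = 60.6061.
Δq = 80 − 60.6061 = 19.3939; the wedge equals the tax, 16.
The triangle = ½ × 19.3939 × 16 = 155.15.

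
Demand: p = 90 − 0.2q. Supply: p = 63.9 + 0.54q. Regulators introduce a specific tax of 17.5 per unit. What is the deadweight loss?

206.93

Competitive equilibrium: 90 − 0.2q = 63.9 + 0.54q → q* = 35.2703, p* = 82.9459.
With the tax, the buyer price exceeds the seller price by 17.5: (90 − 0.2q) − (63.9 + 0.54q) = 17.5 → q' = 11.6216.
Δq = 35.2703 − 11.6216 = 23.6487; the wedge equals the tax, 17.5.
Deadweight loss = ½ × 23.6487 × 17.5 = 206.93.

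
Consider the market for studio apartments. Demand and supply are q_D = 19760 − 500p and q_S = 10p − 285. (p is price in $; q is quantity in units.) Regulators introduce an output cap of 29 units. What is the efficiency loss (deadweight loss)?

$318.61

In inverse form: demand p = 39.52 − 0.002q, supply p = 28.5 + 0.1q.
Competitive equilibrium: 39.52 − 0.002q = 28.5 + 0.1q → q* = 108.0392, p* = 39.3039.
At q = 29: demand price = 39.52 − 0.002·29 = 39.462; supply price = 28.5 + 0.1·29 = 31.4.
Δq = 108.0392 − 29 = 79.0392; wedge = 39.462 − 31.4 = 8.062.
DWL = ½ × 79.0392 × 8.062 = $318.61.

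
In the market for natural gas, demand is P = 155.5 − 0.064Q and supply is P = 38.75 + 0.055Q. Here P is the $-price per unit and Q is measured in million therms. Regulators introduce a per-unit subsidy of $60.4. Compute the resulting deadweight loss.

$15328.40 million

Competitive equilibrium: 155.5 − 0.064Q = 38.75 + 0.055Q → Q* = 981.09244, P* = 92.71008.
The subsidy lowers effective supply by 60.4: P = 0.055Q − 21.65.
New quantity: 155.5 − 0.064Q = 0.055Q − 21.65 → Q' = 1488.65546.
Overproduction ΔQ = 1488.65546 − 981.09244 = 507.56302; wedge = subsidy = 60.4.
DWL = ½ × 507.56302 × 60.4 = $15328.40 million.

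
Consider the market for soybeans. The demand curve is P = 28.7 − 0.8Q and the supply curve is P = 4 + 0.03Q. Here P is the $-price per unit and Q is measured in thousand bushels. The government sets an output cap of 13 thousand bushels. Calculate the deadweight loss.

Competitive equilibrium: 28.7 − 0.8Q = 4 + 0.03Q → Q* = 29.759, P* = 4.8928.
At Q = 13: demand price = 28.7 − 0.8·13 = 18.3; supply price = 4 + 0.03·13 = 4.39.
ΔQ = 29.759 − 13 = 16.759; wedge = 18.3 − 4.39 = 13.91.
Deadweight loss = ½ × 16.759 × 13.91 = $116.56 thousand.

$116.56 thousand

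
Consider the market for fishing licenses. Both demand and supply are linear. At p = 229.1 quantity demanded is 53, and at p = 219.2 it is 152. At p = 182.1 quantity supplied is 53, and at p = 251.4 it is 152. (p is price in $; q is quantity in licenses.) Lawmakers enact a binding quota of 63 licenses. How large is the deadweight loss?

$950.625

Demand slope = (219.2 − 229.1)/(152 − 53) = −0.1, so p = 234.4 − 0.1q.
Supply slope = (251.4 − 182.1)/(152 − 53) = 0.7, so p = 145 + 0.7q.
Competitive equilibrium: 234.4 − 0.1q = 145 + 0.7q → q* = 111.75, p* = 223.225.
At q = 63: demand price = 234.4 − 0.1·63 = 228.1; supply price = 145 + 0.7·63 = 189.1.
Δq = 111.75 − 63 = 48.75; wedge = 228.1 − 189.1 = 39.
Deadweight loss = ½ × 48.75 × 39 = $950.625.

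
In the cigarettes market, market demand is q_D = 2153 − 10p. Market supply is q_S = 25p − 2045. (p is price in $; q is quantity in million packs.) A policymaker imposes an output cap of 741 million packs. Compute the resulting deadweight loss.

$3163.06 million

In inverse form: demand p = 215.3 − 0.1q, supply p = 81.8 + 0.04q.
Competitive equilibrium: 215.3 − 0.1q = 81.8 + 0.04q → q* = 953.5714, p* = 119.9429.
At q = 741: demand price = 215.3 − 0.1·741 = 141.2; supply price = 81.8 + 0.04·741 = 111.44.
Δq = 953.5714 − 741 = 212.5714; wedge = 141.2 − 111.44 = 29.76.
Deadweight loss = ½ × 212.5714 × 29.76 = $3163.06 million.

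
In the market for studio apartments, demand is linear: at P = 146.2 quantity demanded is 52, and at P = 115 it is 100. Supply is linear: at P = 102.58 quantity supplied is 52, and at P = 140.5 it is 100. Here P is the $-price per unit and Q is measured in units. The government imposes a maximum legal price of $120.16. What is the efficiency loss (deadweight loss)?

$46.52

Demand slope = (115 − 146.2)/(100 − 52) = −0.65, so P = 180 − 0.65Q.
Supply slope = (140.5 − 102.58)/(100 − 52) = 0.79, so P = 61.5 + 0.79Q.
Competitive equilibrium: 180 − 0.65Q = 61.5 + 0.79Q → Q* = 82.2917, P* = 126.5104.
At the ceiling P = 120.16, quantity supplied = (120.16 − 61.5)/0.79 = 74.2532.
Willingness to pay at Q' = 74.2532: 180 − 0.65·74.2532 = 131.7354.
ΔQ = 82.2917 − 74.2532 = 8.0385; wedge = 131.7354 − 120.16 = 11.5754.
Deadweight loss = ½ × 8.0385 × 11.5754 = $46.52.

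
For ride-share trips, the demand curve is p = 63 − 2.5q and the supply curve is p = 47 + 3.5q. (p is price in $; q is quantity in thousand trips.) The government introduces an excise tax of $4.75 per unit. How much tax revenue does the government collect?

$8.91 thousand

Competitive equilibrium: 63 − 2.5q = 47 + 3.5q → q* = 2.6667, p* = 56.3333.
With the tax, the buyer price exceeds the seller price by 4.75: (63 − 2.5q) − (47 + 3.5q) = 4.75 → q' = 1.875.
Tax revenue = 4.75 × 1.875 = $8.91 thousand.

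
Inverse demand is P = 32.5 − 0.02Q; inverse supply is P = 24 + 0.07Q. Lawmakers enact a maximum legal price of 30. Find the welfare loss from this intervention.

Competitive equilibrium: 32.5 − 0.02Q = 24 + 0.07Q → Q* = 94.4444, P* = 30.6111.
At the ceiling P = 30, quantity supplied = (30 − 24)/0.07 = 85.7143.
Willingness to pay at Q' = 85.7143: 32.5 − 0.02·85.7143 = 30.7857.
ΔQ = 94.4444 − 85.7143 = 8.7301; wedge = 30.7857 − 30 = 0.7857.
The triangle = ½ × 8.7301 × 0.7857 = 3.43.

3.43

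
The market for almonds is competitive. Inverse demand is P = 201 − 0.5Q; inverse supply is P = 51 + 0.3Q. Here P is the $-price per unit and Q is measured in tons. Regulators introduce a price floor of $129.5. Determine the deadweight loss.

Competitive equilibrium: 201 − 0.5Q = 51 + 0.3Q → Q* = 187.5, P* = 107.25.
At the floor P = 129.5, quantity demanded = (201 − 129.5)/0.5 = 143.
Sellers' marginal cost at Q' = 143: 51 + 0.3·143 = 93.9.
ΔQ = 187.5 − 143 = 44.5; wedge = 129.5 − 93.9 = 35.6.
The triangle = ½ × 44.5 × 35.6 = $792.10.

$792.10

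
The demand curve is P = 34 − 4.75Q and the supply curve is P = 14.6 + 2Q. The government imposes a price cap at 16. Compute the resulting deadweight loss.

15.95

Competitive equilibrium: 34 − 4.75Q = 14.6 + 2Q → Q* = 2.8741, P* = 20.3481.
At the ceiling P = 16, quantity supplied = (16 − 14.6)/2 = 0.7.
Willingness to pay at Q' = 0.7: 34 − 4.75·0.7 = 30.675.
ΔQ = 2.8741 − 0.7 = 2.1741; wedge = 30.675 − 16 = 14.675.
The triangle = ½ × 2.1741 × 14.675 = 15.95.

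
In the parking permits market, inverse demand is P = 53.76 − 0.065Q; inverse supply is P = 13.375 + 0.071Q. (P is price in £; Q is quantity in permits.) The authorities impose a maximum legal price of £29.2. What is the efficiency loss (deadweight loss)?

Competitive equilibrium: 53.76 − 0.065Q = 13.375 + 0.071Q → Q* = 296.9485, P* = 34.4583.
At the ceiling P = 29.2, quantity supplied = (29.2 − 13.375)/0.071 = 222.8873.
Willingness to pay at Q' = 222.8873: 53.76 − 0.065·222.8873 = 39.2723.
ΔQ = 296.9485 − 222.8873 = 74.0612; wedge = 39.2723 − 29.2 = 10.0723.
DWL = ½ × 74.0612 × 10.0723 = £372.98.

£372.98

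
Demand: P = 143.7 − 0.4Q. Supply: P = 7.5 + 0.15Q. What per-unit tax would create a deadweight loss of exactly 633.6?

Competitive equilibrium: 143.7 − 0.4Q = 7.5 + 0.15Q → Q* = 247.6364, P* = 44.6455.
A tax t gives ΔQ = t/0.55 and wedge t, so DWL = t²/1.1.
t²/1.1 = 633.6 → t² = 696.96 → t = 26.4.

26.4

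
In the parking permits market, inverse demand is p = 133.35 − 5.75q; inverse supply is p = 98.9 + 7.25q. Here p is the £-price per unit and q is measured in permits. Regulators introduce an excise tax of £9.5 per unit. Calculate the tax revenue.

Competitive equilibrium: 133.35 − 5.75q = 98.9 + 7.25q → q* = 2.65, p* = 118.1125.
With the tax, the buyer price exceeds the seller price by 9.5: (133.35 − 5.75q) − (98.9 + 7.25q) = 9.5 → q' = 1.9192.
Tax revenue = 9.5 × 1.9192 = £18.23.

£18.23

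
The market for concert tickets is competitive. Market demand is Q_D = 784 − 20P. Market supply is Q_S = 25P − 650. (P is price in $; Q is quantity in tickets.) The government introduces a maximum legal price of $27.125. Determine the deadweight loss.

In inverse form: demand P = 39.2 − 0.05Q, supply P = 26 + 0.04Q.
Competitive equilibrium: 39.2 − 0.05Q = 26 + 0.04Q → Q* = 146.6667, P* = 31.8667.
At the ceiling P = 27.125, quantity supplied = (27.125 − 26)/0.04 = 28.125.
Willingness to pay at Q' = 28.125: 39.2 − 0.05·28.125 = 37.7938.
ΔQ = 146.6667 − 28.125 = 118.5417; wedge = 37.7938 − 27.125 = 10.6688.
Welfare loss = ½ × 118.5417 × 10.6688 = $632.35.

$632.35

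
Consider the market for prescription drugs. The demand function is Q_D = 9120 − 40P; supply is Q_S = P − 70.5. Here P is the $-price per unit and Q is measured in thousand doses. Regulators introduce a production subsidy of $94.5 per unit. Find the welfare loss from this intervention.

In inverse form: demand P = 228 − 0.025Q, supply P = 70.5 + Q.
Competitive equilibrium: 228 − 0.025Q = 70.5 + Q → Q* = 153.6585, P* = 224.1585.
The subsidy lowers effective supply by 94.5: P = Q − 24.
New quantity: 228 − 0.025Q = Q − 24 → Q' = 245.8537.
Overproduction ΔQ = 245.8537 − 153.6585 = 92.1952; wedge = subsidy = 94.5.
DWL = ½ × 92.1952 × 94.5 = $4356.22 thousand.

$4356.22 thousand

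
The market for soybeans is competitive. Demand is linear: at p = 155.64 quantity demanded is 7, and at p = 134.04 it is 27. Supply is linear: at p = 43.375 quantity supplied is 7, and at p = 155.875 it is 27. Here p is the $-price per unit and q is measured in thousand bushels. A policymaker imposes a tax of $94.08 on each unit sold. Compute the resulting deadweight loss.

$660.03 thousand

Demand slope = (134.04 − 155.64)/(27 − 7) = −1.08, so p = 163.2 − 1.08q.
Supply slope = (155.875 − 43.375)/(27 − 7) = 5.625, so p = 4 + 5.625q.
Competitive equilibrium: 163.2 − 1.08q = 4 + 5.625q → q* = 23.7435, p* = 137.557.
With the tax, the buyer price exceeds the seller price by 94.08: (163.2 − 1.08q) − (4 + 5.625q) = 94.08 → q' = 9.7122.
Δq = 23.7435 − 9.7122 = 14.0313; the wedge equals the tax, 94.08.
Deadweight loss = ½ × 14.0313 × 94.08 = $660.03 thousand.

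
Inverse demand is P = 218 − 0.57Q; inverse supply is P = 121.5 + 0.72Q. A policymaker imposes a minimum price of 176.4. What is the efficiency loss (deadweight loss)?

2.15

Competitive equilibrium: 218 − 0.57Q = 121.5 + 0.72Q → Q* = 74.8062, P* = 175.3605.
At the floor P = 176.4, quantity demanded = (218 − 176.4)/0.57 = 72.9825.
Sellers' marginal cost at Q' = 72.9825: 121.5 + 0.72·72.9825 = 174.0474.
ΔQ = 74.8062 − 72.9825 = 1.8237; wedge = 176.4 − 174.0474 = 2.3526.
Welfare loss = ½ × 1.8237 × 2.3526 = 2.15.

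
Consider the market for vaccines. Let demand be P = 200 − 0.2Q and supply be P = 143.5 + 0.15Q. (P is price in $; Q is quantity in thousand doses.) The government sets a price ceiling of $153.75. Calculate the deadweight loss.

$1516.68 thousand

Competitive equilibrium: 200 − 0.2Q = 143.5 + 0.15Q → Q* = 161.4286, P* = 167.7143.
At the ceiling P = 153.75, quantity supplied = (153.75 − 143.5)/0.15 = 68.3333.
Willingness to pay at Q' = 68.3333: 200 − 0.2·68.3333 = 186.3333.
ΔQ = 161.4286 − 68.3333 = 93.0953; wedge = 186.3333 − 153.75 = 32.5833.
Welfare loss = ½ × 93.0953 × 32.5833 = $1516.68 thousand.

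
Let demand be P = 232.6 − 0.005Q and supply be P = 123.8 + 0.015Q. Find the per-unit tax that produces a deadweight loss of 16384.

Competitive equilibrium: 232.6 − 0.005Q = 123.8 + 0.015Q → Q* = 5440, P* = 205.4.
A tax t gives ΔQ = t/0.02 and wedge t, so DWL = t²/0.04.
t²/0.04 = 16384 → t² = 655.36 → t = 25.6.

25.6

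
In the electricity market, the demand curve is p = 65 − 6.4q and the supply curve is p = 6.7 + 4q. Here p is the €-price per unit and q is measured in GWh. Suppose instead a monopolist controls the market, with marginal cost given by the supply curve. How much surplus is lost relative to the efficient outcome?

€23.71

Competitive equilibrium: 65 − 6.4q = 6.7 + 4q → q* = 5.60577, p* = 29.12308.
Marginal revenue: MR = 65 − 12.8q. Set MR = MC: 65 − 12.8q = 6.7 + 4q → q_m = 3.47024.
Price p_m = 65 − 6.4·3.47024 = 42.79046; MC(q_m) = 6.7 + 4·3.47024 = 20.58096.
Competitive q* = 5.60577, so Δq = 2.13553; wedge = 42.79046 − 20.58096 = 22.2095.
Deadweight loss = ½ × 2.13553 × 22.2095 = €23.71.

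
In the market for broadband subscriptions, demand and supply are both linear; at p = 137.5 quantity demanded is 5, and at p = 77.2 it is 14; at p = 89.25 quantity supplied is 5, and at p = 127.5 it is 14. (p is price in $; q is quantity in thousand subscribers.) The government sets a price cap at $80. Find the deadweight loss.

$237.25 thousand

Demand slope = (77.2 − 137.5)/(14 − 5) = −6.7, so p = 171 − 6.7q.
Supply slope = (127.5 − 89.25)/(14 − 5) = 4.25, so p = 68 + 4.25q.
Competitive equilibrium: 171 − 6.7q = 68 + 4.25q → q* = 9.40639, p* = 107.97717.
At the ceiling p = 80, quantity supplied = (80 − 68)/4.25 = 2.82353.
Willingness to pay at q' = 2.82353: 171 − 6.7·2.82353 = 152.08235.
Δq = 9.40639 − 2.82353 = 6.58286; wedge = 152.08235 − 80 = 72.08235.
Deadweight loss = ½ × 6.58286 × 72.08235 = $237.25 thousand.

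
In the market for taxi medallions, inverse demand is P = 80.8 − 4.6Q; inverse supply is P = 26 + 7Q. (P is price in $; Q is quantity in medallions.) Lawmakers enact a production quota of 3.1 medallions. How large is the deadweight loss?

Competitive equilibrium: 80.8 − 4.6Q = 26 + 7Q → Q* = 4.7241, P* = 59.069.
At Q = 3.1: demand price = 80.8 − 4.6·3.1 = 66.54; supply price = 26 + 7·3.1 = 47.7.
ΔQ = 4.7241 − 3.1 = 1.6241; wedge = 66.54 − 47.7 = 18.84.
Welfare loss = ½ × 1.6241 × 18.84 = $15.30.

$15.30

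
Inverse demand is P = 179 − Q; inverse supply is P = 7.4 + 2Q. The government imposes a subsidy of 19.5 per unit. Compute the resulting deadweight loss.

63.375

Competitive equilibrium: 179 − Q = 7.4 + 2Q → Q* = 57.2, P* = 121.8.
The subsidy lowers effective supply by 19.5: P = 2Q − 12.1.
New quantity: 179 − Q = 2Q − 12.1 → Q' = 63.7.
Overproduction ΔQ = 63.7 − 57.2 = 6.5; wedge = subsidy = 19.5.
Welfare loss = ½ × 6.5 × 19.5 = 63.375.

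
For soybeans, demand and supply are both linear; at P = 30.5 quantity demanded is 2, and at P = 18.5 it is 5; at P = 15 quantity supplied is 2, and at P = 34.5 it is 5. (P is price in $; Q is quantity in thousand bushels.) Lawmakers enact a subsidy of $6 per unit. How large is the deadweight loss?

Demand slope = (18.5 − 30.5)/(5 − 2) = −4, so P = 38.5 − 4Q.
Supply slope = (34.5 − 15)/(5 − 2) = 6.5, so P = 2 + 6.5Q.
Competitive equilibrium: 38.5 − 4Q = 2 + 6.5Q → Q* = 3.4762, P* = 24.5952.
The subsidy lowers effective supply by 6: P = 6.5Q − 4.
New quantity: 38.5 − 4Q = 6.5Q − 4 → Q' = 4.0476.
Overproduction ΔQ = 4.0476 − 3.4762 = 0.5714; wedge = subsidy = 6.
DWL = ½ × 0.5714 × 6 = $1.71 thousand.

$1.71 thousand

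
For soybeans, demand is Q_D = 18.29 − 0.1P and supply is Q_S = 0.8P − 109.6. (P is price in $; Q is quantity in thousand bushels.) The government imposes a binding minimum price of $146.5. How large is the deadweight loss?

In inverse form: demand P = 182.9 − 10Q, supply P = 137 + 1.25Q.
Competitive equilibrium: 182.9 − 10Q = 137 + 1.25Q → Q* = 4.08, P* = 142.1.
At the floor P = 146.5, quantity demanded = (182.9 − 146.5)/10 = 3.64.
Sellers' marginal cost at Q' = 3.64: 137 + 1.25·3.64 = 141.55.
ΔQ = 4.08 − 3.64 = 0.44; wedge = 146.5 − 141.55 = 4.95.
Welfare loss = ½ × 0.44 × 4.95 = $1.089 thousand.

$1.089 thousand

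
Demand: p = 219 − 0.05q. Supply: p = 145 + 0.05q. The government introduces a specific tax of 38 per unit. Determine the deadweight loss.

7220

Competitive equilibrium: 219 − 0.05q = 145 + 0.05q → q* = 740, p* = 182.
With the tax, the buyer price exceeds the seller price by 38: (219 − 0.05q) − (145 + 0.05q) = 38 → q' = 360.
Δq = 740 − 360 = 380; the wedge equals the tax, 38.
Welfare loss = ½ × 380 × 38 = 7220.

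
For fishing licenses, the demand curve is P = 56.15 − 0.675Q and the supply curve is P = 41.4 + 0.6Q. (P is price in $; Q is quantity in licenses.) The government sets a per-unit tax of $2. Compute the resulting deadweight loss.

$1.57

Competitive equilibrium: 56.15 − 0.675Q = 41.4 + 0.6Q → Q* = 11.5686, P* = 48.3412.
With the tax, the buyer price exceeds the seller price by 2: (56.15 − 0.675Q) − (41.4 + 0.6Q) = 2 → Q' = 10.
ΔQ = 11.5686 − 10 = 1.5686; the wedge equals the tax, 2.
The triangle = ½ × 1.5686 × 2 = $1.57.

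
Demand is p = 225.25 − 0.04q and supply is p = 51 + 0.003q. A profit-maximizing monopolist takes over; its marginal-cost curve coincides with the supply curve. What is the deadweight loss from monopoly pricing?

Competitive equilibrium: 225.25 − 0.04q = 51 + 0.003q → q* = 4052.32558, p* = 63.15698.
Marginal revenue: MR = 225.25 − 0.08q. Set MR = MC: 225.25 − 0.08q = 51 + 0.003q → q_m = 2099.39759.
Price p_m = 225.25 − 0.04·2099.39759 = 141.2741; MC(q_m) = 51 + 0.003·2099.39759 = 57.29819.
Competitive q* = 4052.32558, so Δq = 1952.92799; wedge = 141.2741 − 57.29819 = 83.97591.
DWL = ½ × 1952.92799 × 83.97591 = 81999.45.

81999.45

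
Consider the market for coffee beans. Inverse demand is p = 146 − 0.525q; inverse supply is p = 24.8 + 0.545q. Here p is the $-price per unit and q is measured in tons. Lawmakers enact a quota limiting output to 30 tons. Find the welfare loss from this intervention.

Competitive equilibrium: 146 − 0.525q = 24.8 + 0.545q → q* = 113.271, p* = 86.5327.
At q = 30: demand price = 146 − 0.525·30 = 130.25; supply price = 24.8 + 0.545·30 = 41.15.
Δq = 113.271 − 30 = 83.271; wedge = 130.25 − 41.15 = 89.1.
The triangle = ½ × 83.271 × 89.1 = $3709.72.

$3709.72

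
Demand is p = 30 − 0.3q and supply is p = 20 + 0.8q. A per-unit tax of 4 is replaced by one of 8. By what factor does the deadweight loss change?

4

Competitive equilibrium: 30 − 0.3q = 20 + 0.8q → q* = 9.0909, p* = 27.2727.
For a per-unit tax t: Δq = t/1.1, so DWL = ½·t·(t/1.1) = t²/2.2.
At t = 4: DWL = 7.273. At t = 8: DWL = 29.091.
Ratio = (8/4)² = 4.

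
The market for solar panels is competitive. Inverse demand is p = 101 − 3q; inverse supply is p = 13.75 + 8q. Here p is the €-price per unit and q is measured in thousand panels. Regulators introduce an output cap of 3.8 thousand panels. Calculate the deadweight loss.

Competitive equilibrium: 101 − 3q = 13.75 + 8q → q* = 7.9318, p* = 77.2045.
At q = 3.8: demand price = 101 − 3·3.8 = 89.6; supply price = 13.75 + 8·3.8 = 44.15.
Δq = 7.9318 − 3.8 = 4.1318; wedge = 89.6 − 44.15 = 45.45.
The triangle = ½ × 4.1318 × 45.45 = €93.90 thousand.

€93.90 thousand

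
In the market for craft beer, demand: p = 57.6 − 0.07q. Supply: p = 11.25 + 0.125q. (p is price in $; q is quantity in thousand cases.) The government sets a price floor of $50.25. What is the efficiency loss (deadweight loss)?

Competitive equilibrium: 57.6 − 0.07q = 11.25 + 0.125q → q* = 237.6923, p* = 40.9615.
At the floor p = 50.25, quantity demanded = (57.6 − 50.25)/0.07 = 105.
Sellers' marginal cost at q' = 105: 11.25 + 0.125·105 = 24.375.
Δq = 237.6923 − 105 = 132.6923; wedge = 50.25 − 24.375 = 25.875.
The triangle = ½ × 132.6923 × 25.875 = $1716.71 thousand.

$1716.71 thousand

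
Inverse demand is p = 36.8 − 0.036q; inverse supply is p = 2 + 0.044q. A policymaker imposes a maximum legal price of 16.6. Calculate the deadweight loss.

425.86

Competitive equilibrium: 36.8 − 0.036q = 2 + 0.044q → q* = 435, p* = 21.14.
At the ceiling p = 16.6, quantity supplied = (16.6 − 2)/0.044 = 331.8182.
Willingness to pay at q' = 331.8182: 36.8 − 0.036·331.8182 = 24.8545.
Δq = 435 − 331.8182 = 103.1818; wedge = 24.8545 − 16.6 = 8.2545.
Deadweight loss = ½ × 103.1818 × 8.2545 = 425.86.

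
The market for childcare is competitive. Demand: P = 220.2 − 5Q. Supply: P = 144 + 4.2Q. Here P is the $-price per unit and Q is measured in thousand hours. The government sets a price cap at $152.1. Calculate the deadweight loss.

Competitive equilibrium: 220.2 − 5Q = 144 + 4.2Q → Q* = 8.2826, P* = 178.787.
At the ceiling P = 152.1, quantity supplied = (152.1 − 144)/4.2 = 1.9286.
Willingness to pay at Q' = 1.9286: 220.2 − 5·1.9286 = 210.557.
ΔQ = 8.2826 − 1.9286 = 6.354; wedge = 210.557 − 152.1 = 58.457.
Deadweight loss = ½ × 6.354 × 58.457 = $185.72 thousand.

$185.72 thousand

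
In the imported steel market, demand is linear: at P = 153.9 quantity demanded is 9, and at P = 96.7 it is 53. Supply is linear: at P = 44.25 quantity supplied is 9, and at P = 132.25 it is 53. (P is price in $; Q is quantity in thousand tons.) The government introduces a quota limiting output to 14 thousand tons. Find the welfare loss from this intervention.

$1314.69 thousand

Demand slope = (96.7 − 153.9)/(53 − 9) = −1.3, so P = 165.6 − 1.3Q.
Supply slope = (132.25 − 44.25)/(53 − 9) = 2, so P = 26.25 + 2Q.
Competitive equilibrium: 165.6 − 1.3Q = 26.25 + 2Q → Q* = 42.2273, P* = 110.7045.
At Q = 14: demand price = 165.6 − 1.3·14 = 147.4; supply price = 26.25 + 2·14 = 54.25.
ΔQ = 42.2273 − 14 = 28.2273; wedge = 147.4 − 54.25 = 93.15.
The triangle = ½ × 28.2273 × 93.15 = $1314.69 thousand.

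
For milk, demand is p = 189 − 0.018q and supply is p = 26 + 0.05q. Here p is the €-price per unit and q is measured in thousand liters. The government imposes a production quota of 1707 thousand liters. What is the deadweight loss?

Competitive equilibrium: 189 − 0.018q = 26 + 0.05q → q* = 2397.0588, p* = 145.8529.
At q = 1707: demand price = 189 − 0.018·1707 = 158.274; supply price = 26 + 0.05·1707 = 111.35.
Δq = 2397.0588 − 1707 = 690.0588; wedge = 158.274 − 111.35 = 46.924.
Deadweight loss = ½ × 690.0588 × 46.924 = €16190.16 thousand.

€16190.16 thousand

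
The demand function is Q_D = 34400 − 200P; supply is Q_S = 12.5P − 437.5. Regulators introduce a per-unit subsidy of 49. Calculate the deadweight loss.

14123.53

In inverse form: demand P = 172 − 0.005Q, supply P = 35 + 0.08Q.
Competitive equilibrium: 172 − 0.005Q = 35 + 0.08Q → Q* = 1611.7647, P* = 163.9412.
The subsidy lowers effective supply by 49: P = 0.08Q − 14.
New quantity: 172 − 0.005Q = 0.08Q − 14 → Q' = 2188.2353.
Overproduction ΔQ = 2188.2353 − 1611.7647 = 576.4706; wedge = subsidy = 49.
The triangle = ½ × 576.4706 × 49 = 14123.53.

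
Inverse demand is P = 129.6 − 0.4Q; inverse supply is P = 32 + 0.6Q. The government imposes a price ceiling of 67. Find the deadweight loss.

770.94

Competitive equilibrium: 129.6 − 0.4Q = 32 + 0.6Q → Q* = 97.6, P* = 90.56.
At the ceiling P = 67, quantity supplied = (67 − 32)/0.6 = 58.3333.
Willingness to pay at Q' = 58.3333: 129.6 − 0.4·58.3333 = 106.2667.
ΔQ = 97.6 − 58.3333 = 39.2667; wedge = 106.2667 − 67 = 39.2667.
The triangle = ½ × 39.2667 × 39.2667 = 770.94.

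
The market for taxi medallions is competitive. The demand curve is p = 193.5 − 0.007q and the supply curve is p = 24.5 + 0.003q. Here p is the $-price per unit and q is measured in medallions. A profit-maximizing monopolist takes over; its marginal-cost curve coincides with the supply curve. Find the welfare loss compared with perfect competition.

Competitive equilibrium: 193.5 − 0.007q = 24.5 + 0.003q → q* = 16900, p* = 75.2.
Marginal revenue: MR = 193.5 − 0.014q. Set MR = MC: 193.5 − 0.014q = 24.5 + 0.003q → q_m = 9941.1764706.
Price p_m = 193.5 − 0.007·9941.1764706 = 123.9117647; MC(q_m) = 24.5 + 0.003·9941.1764706 = 54.3235294.
Competitive q* = 16900, so Δq = 6958.8235294; wedge = 123.9117647 − 54.3235294 = 69.5882353.
Deadweight loss = ½ × 6958.8235294 × 69.5882353 = $242126.12.

$242126.12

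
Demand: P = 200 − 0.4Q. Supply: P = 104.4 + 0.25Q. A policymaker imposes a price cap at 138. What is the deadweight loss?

52.23

Competitive equilibrium: 200 − 0.4Q = 104.4 + 0.25Q → Q* = 147.0769, P* = 141.1692.
At the ceiling P = 138, quantity supplied = (138 − 104.4)/0.25 = 134.4.
Willingness to pay at Q' = 134.4: 200 − 0.4·134.4 = 146.24.
ΔQ = 147.0769 − 134.4 = 12.6769; wedge = 146.24 − 138 = 8.24.
Deadweight loss = ½ × 12.6769 × 8.24 = 52.23.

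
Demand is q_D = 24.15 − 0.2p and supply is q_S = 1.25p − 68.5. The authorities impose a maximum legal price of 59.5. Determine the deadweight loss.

87.59

In inverse form: demand p = 120.75 − 5q, supply p = 54.8 + 0.8q.
Competitive equilibrium: 120.75 − 5q = 54.8 + 0.8q → q* = 11.3707, p* = 63.8966.
At the ceiling p = 59.5, quantity supplied = (59.5 − 54.8)/0.8 = 5.875.
Willingness to pay at q' = 5.875: 120.75 − 5·5.875 = 91.375.
Δq = 11.3707 − 5.875 = 5.4957; wedge = 91.375 − 59.5 = 31.875.
DWL = ½ × 5.4957 × 31.875 = 87.59.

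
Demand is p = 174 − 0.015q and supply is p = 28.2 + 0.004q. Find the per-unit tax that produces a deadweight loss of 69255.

Competitive equilibrium: 174 − 0.015q = 28.2 + 0.004q → q* = 7673.6842, p* = 58.8947.
A tax t gives Δq = t/0.019 and wedge t, so DWL = t²/0.038.
t²/0.038 = 69255 → t² = 2631.69 → t = 51.3.

51.3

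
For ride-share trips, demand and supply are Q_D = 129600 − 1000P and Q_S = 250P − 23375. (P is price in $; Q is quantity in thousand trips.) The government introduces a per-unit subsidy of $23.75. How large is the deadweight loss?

$56406.25 thousand

In inverse form: demand P = 129.6 − 0.001Q, supply P = 93.5 + 0.004Q.
Competitive equilibrium: 129.6 − 0.001Q = 93.5 + 0.004Q → Q* = 7220, P* = 122.38.
The subsidy lowers effective supply by 23.75: P = 69.75 + 0.004Q.
New quantity: 129.6 − 0.001Q = 69.75 + 0.004Q → Q' = 11970.
Overproduction ΔQ = 11970 − 7220 = 4750; wedge = subsidy = 23.75.
The triangle = ½ × 4750 × 23.75 = $56406.25 thousand.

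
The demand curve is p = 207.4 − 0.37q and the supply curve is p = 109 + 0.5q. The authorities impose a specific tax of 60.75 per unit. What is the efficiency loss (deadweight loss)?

Competitive equilibrium: 207.4 − 0.37q = 109 + 0.5q → q* = 113.1034, p* = 165.5517.
With the tax, the buyer price exceeds the seller price by 60.75: (207.4 − 0.37q) − (109 + 0.5q) = 60.75 → q' = 43.2759.
Δq = 113.1034 − 43.2759 = 69.8275; the wedge equals the tax, 60.75.
DWL = ½ × 69.8275 × 60.75 = 2121.01.

2121.01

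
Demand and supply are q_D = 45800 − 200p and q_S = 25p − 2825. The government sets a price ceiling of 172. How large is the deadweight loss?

27362.67

In inverse form: demand p = 229 − 0.005q, supply p = 113 + 0.04q.
Competitive equilibrium: 229 − 0.005q = 113 + 0.04q → q* = 2577.7778, p* = 216.1111.
At the ceiling p = 172, quantity supplied = (172 − 113)/0.04 = 1475.
Willingness to pay at q' = 1475: 229 − 0.005·1475 = 221.625.
Δq = 2577.7778 − 1475 = 1102.7778; wedge = 221.625 − 172 = 49.625.
Welfare loss = ½ × 1102.7778 × 49.625 = 27362.67.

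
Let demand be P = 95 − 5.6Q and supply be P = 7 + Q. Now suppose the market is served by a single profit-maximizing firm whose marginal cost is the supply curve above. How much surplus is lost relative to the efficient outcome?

Competitive equilibrium: 95 − 5.6Q = 7 + Q → Q* = 13.3333, P* = 20.3333.
Marginal revenue: MR = 95 − 11.2Q. Set MR = MC: 95 − 11.2Q = 7 + Q → Q_m = 7.2131.
Price P_m = 95 − 5.6·7.2131 = 54.6066; MC(Q_m) = 7 + 1·7.2131 = 14.2131.
Competitive Q* = 13.3333, so ΔQ = 6.1202; wedge = 54.6066 − 14.2131 = 40.3935.
Deadweight loss = ½ × 6.1202 × 40.3935 = 123.61.

123.61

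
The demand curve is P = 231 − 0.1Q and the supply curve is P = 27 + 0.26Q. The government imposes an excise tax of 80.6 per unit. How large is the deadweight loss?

Competitive equilibrium: 231 − 0.1Q = 27 + 0.26Q → Q* = 566.6667, P* = 174.3333.
With the tax, the buyer price exceeds the seller price by 80.6: (231 − 0.1Q) − (27 + 0.26Q) = 80.6 → Q' = 342.7778.
ΔQ = 566.6667 − 342.7778 = 223.8889; the wedge equals the tax, 80.6.
Welfare loss = ½ × 223.8889 × 80.6 = 9022.72.

9022.72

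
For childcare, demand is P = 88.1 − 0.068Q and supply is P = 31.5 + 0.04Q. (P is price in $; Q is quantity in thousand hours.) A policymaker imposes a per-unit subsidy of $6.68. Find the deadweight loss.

$206.59 thousand

Competitive equilibrium: 88.1 − 0.068Q = 31.5 + 0.04Q → Q* = 524.0741, P* = 52.463.
The subsidy lowers effective supply by 6.68: P = 24.82 + 0.04Q.
New quantity: 88.1 − 0.068Q = 24.82 + 0.04Q → Q' = 585.9259.
Overproduction ΔQ = 585.9259 − 524.0741 = 61.8518; wedge = subsidy = 6.68.
Welfare loss = ½ × 61.8518 × 6.68 = $206.59 thousand.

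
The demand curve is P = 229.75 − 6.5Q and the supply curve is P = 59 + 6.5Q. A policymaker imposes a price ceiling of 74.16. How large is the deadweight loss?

758.48

Competitive equilibrium: 229.75 − 6.5Q = 59 + 6.5Q → Q* = 13.1346, P* = 144.375.
At the ceiling P = 74.16, quantity supplied = (74.16 − 59)/6.5 = 2.3323.
Willingness to pay at Q' = 2.3323: 229.75 − 6.5·2.3323 = 214.5901.
ΔQ = 13.1346 − 2.3323 = 10.8023; wedge = 214.5901 − 74.16 = 140.4301.
Welfare loss = ½ × 10.8023 × 140.4301 = 758.48.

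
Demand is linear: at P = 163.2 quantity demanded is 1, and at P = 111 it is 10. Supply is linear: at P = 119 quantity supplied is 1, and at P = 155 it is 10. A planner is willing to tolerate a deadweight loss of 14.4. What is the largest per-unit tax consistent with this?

16.8

Demand slope = (111 − 163.2)/(10 − 1) = −5.8, so P = 169 − 5.8Q.
Supply slope = (155 − 119)/(10 − 1) = 4, so P = 115 + 4Q.
Competitive equilibrium: 169 − 5.8Q = 115 + 4Q → Q* = 5.5102, P* = 137.0408.
A tax t gives ΔQ = t/9.8 and wedge t, so DWL = t²/19.6.
t²/19.6 = 14.4 → t² = 282.24 → t = 16.8.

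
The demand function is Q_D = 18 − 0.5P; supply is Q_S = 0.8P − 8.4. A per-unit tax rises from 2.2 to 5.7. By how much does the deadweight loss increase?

In inverse form: demand P = 36 − 2Q, supply P = 10.5 + 1.25Q.
Competitive equilibrium: 36 − 2Q = 10.5 + 1.25Q → Q* = 7.8462, P* = 20.3077.
For a per-unit tax t: ΔQ = t/3.25, so DWL = ½·t·(t/3.25) = t²/6.5.
At t = 2.2: DWL = 0.745. At t = 5.7: DWL = 4.998.
Increase = 4.998 − 0.745 = 4.25.

4.25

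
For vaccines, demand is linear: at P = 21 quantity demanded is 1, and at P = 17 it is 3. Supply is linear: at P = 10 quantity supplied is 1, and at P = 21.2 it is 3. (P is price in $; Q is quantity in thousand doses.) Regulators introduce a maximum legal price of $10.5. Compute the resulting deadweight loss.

Demand slope = (17 − 21)/(3 − 1) = −2, so P = 23 − 2Q.
Supply slope = (21.2 − 10)/(3 − 1) = 5.6, so P = 4.4 + 5.6Q.
Competitive equilibrium: 23 − 2Q = 4.4 + 5.6Q → Q* = 2.4474, P* = 18.1053.
At the ceiling P = 10.5, quantity supplied = (10.5 − 4.4)/5.6 = 1.0893.
Willingness to pay at Q' = 1.0893: 23 − 2·1.0893 = 20.8214.
ΔQ = 2.4474 − 1.0893 = 1.3581; wedge = 20.8214 − 10.5 = 10.3214.
The triangle = ½ × 1.3581 × 10.3214 = $7.01 thousand.

$7.01 thousand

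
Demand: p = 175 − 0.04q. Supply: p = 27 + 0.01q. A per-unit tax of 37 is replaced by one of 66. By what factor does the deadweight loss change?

3.182

Competitive equilibrium: 175 − 0.04q = 27 + 0.01q → q* = 2960, p* = 56.6.
For a per-unit tax t: Δq = t/0.05, so DWL = ½·t·(t/0.05) = t²/0.1.
At t = 37: DWL = 13690. At t = 66: DWL = 43560.
Ratio = (66/37)² = 3.182.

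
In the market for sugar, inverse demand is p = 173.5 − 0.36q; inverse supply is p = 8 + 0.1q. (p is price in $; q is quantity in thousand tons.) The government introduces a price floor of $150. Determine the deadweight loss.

$19948.61 thousand

Competitive equilibrium: 173.5 − 0.36q = 8 + 0.1q → q* = 359.7826, p* = 43.9783.
At the floor p = 150, quantity demanded = (173.5 − 150)/0.36 = 65.2778.
Sellers' marginal cost at q' = 65.2778: 8 + 0.1·65.2778 = 14.5278.
Δq = 359.7826 − 65.2778 = 294.5048; wedge = 150 − 14.5278 = 135.4722.
Deadweight loss = ½ × 294.5048 × 135.4722 = $19948.61 thousand.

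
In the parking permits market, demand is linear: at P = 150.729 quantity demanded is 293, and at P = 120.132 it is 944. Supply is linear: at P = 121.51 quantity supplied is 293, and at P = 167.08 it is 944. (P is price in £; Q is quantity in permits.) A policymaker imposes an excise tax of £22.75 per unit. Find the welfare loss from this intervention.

£2211.81

Demand slope = (120.132 − 150.729)/(944 − 293) = −0.047, so P = 164.5 − 0.047Q.
Supply slope = (167.08 − 121.51)/(944 − 293) = 0.07, so P = 101 + 0.07Q.
Competitive equilibrium: 164.5 − 0.047Q = 101 + 0.07Q → Q* = 542.735, P* = 138.9915.
With the tax, the buyer price exceeds the seller price by 22.75: (164.5 − 0.047Q) − (101 + 0.07Q) = 22.75 → Q' = 348.2906.
ΔQ = 542.735 − 348.2906 = 194.4444; the wedge equals the tax, 22.75.
The triangle = ½ × 194.4444 × 22.75 = £2211.81.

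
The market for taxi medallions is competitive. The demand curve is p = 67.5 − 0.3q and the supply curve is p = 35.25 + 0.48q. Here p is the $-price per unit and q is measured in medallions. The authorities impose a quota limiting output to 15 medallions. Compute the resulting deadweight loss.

$270.71

Competitive equilibrium: 67.5 − 0.3q = 35.25 + 0.48q → q* = 41.3462, p* = 55.0962.
At q = 15: demand price = 67.5 − 0.3·15 = 63; supply price = 35.25 + 0.48·15 = 42.45.
Δq = 41.3462 − 15 = 26.3462; wedge = 63 − 42.45 = 20.55.
DWL = ½ × 26.3462 × 20.55 = $270.71.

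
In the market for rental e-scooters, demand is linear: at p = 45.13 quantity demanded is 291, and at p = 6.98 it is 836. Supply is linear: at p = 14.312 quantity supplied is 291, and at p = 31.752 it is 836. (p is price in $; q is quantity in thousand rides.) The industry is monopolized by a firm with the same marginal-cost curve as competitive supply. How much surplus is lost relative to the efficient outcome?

Demand slope = (6.98 − 45.13)/(836 − 291) = −0.07, so p = 65.5 − 0.07q.
Supply slope = (31.752 − 14.312)/(836 − 291) = 0.032, so p = 5 + 0.032q.
Competitive equilibrium: 65.5 − 0.07q = 5 + 0.032q → q* = 593.1373, p* = 23.9804.
Marginal revenue: MR = 65.5 − 0.14q. Set MR = MC: 65.5 − 0.14q = 5 + 0.032q → q_m = 351.7442.
Price p_m = 65.5 − 0.07·351.7442 = 40.8779; MC(q_m) = 5 + 0.032·351.7442 = 16.2558.
Competitive q* = 593.1373, so Δq = 241.3931; wedge = 40.8779 − 16.2558 = 24.6221.
Deadweight loss = ½ × 241.3931 × 24.6221 = $2971.80 thousand.

$2971.80 thousand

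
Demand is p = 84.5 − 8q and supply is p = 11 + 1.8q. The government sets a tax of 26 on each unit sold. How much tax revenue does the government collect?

126.02

Competitive equilibrium: 84.5 − 8q = 11 + 1.8q → q* = 7.5, p* = 24.5.
With the tax, the buyer price exceeds the seller price by 26: (84.5 − 8q) − (11 + 1.8q) = 26 → q' = 4.8469.
Tax revenue = 26 × 4.8469 = 126.02.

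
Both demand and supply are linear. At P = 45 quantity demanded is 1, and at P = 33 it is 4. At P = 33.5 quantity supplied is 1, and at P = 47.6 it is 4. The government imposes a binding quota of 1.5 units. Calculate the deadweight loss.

2.94

Demand slope = (33 − 45)/(4 − 1) = −4, so P = 49 − 4Q.
Supply slope = (47.6 − 33.5)/(4 − 1) = 4.7, so P = 28.8 + 4.7Q.
Competitive equilibrium: 49 − 4Q = 28.8 + 4.7Q → Q* = 2.3218, P* = 39.7126.
At Q = 1.5: demand price = 49 − 4·1.5 = 43; supply price = 28.8 + 4.7·1.5 = 35.85.
ΔQ = 2.3218 − 1.5 = 0.8218; wedge = 43 − 35.85 = 7.15.
The triangle = ½ × 0.8218 × 7.15 = 2.94.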